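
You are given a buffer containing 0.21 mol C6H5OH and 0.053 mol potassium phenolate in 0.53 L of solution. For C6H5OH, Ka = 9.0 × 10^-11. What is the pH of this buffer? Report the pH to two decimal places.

pKa = −log(9.0 × 10^-11) = 10.046
Using pH = pKa + log([base]/[acid]) with [base]/[acid] = 0.053/0.21:
pH = 10.046 + (-0.598) = 9.45

pH = 9.45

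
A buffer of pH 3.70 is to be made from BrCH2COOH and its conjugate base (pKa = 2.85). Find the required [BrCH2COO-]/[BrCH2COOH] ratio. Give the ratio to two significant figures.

ratio = 7.1

pH = pKa + log(r) ⇒ log(r) = 3.70 − 2.85 = +0.85
r = [BrCH2COO-]/[BrCH2COOH] = 10^(+0.85) = 7.08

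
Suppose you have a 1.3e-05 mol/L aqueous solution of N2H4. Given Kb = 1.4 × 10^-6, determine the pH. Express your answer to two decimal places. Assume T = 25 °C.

N2H4 + H2O ⇌ N2H5+ + OH-
From the ICE table, Kb = x²/(1.3e-05 − x) = 1.4 × 10^-6.
The 5% rule fails; solving x² + Kb·x − Kb·C₀ = 0 exactly:
x = (−Kb + √(Kb² + 4·Kb·C₀))/2 = 3.62 × 10^-6 M
pOH = −log(3.62 × 10^-6) = 5.44; pH = 14.00 − 5.44 = 8.56

pH = 8.56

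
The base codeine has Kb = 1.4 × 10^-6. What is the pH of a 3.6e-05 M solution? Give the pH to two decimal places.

pH = 8.81

C18H21NO3 + H2O ⇌ C18H22NO3+ + OH-
Let x = [OH-] at equilibrium. Kb = x²/(3.6e-05 − x).
x is not negligible relative to C₀; solve x² + 1.4e-06·x − 5.04e-11 = 0.
x = [−1.4e-06 + √(1.4e-06² + 2.02e-10)]/2 = 6.43 × 10^-6 M
pOH = 5.19, so pH = 14.00 − pOH = 8.81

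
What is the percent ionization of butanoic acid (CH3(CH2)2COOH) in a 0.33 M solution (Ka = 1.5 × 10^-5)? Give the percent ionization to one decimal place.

CH3(CH2)2COOH ⇌ CH3(CH2)2COO- + H+; let x = [H+] at equilibrium.
x ≈ √(Ka·C₀) = √(1.5 × 10^-5 × 0.33) = 2.22 × 10^-3 M
Fraction ionized = 2.22 × 10^-3 / 0.33 = 0.0067 → 0.7%

0.7%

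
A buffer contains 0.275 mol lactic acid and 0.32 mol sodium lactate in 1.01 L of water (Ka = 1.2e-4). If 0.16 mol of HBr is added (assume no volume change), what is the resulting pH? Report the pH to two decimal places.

pH = 3.49

Added H+ converts CH3CH(OH)COO- to CH3CH(OH)COOH: CH3CH(OH)COOH → 0.435 mol, CH3CH(OH)COO- → 0.16 mol.
pKa = −log(1.2 × 10^-4) = 3.921
pH = pKa + log(n_CH3CH(OH)COO-/n_CH3CH(OH)COOH) = 3.921 + log(0.16/0.435) = 3.921 + (-0.434)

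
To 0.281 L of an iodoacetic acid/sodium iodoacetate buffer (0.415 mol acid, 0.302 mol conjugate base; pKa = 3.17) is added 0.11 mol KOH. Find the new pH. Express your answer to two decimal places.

pH = 3.30

OH- converts ICH2COOH to ICH2COO-: ICH2COOH → 0.305 mol, ICH2COO- → 0.412 mol.
pH = pKa + log(n_ICH2COO-/n_ICH2COOH) = 3.17 + log(0.412/0.305) = 3.17 + (+0.131)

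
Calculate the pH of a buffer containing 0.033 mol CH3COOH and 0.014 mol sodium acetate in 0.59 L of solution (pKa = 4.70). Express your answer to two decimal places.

pH = 4.33

Henderson–Hasselbalch: pH = pKa + log([CH3COO-]/[CH3COOH]) = 4.70 + log(0.014/0.033)
pH = 4.70 + (-0.372) = 4.33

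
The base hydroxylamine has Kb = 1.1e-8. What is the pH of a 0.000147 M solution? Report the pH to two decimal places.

pH = 8.10

NH2OH + H2O ⇌ NH3OH+ + OH-
From the ICE table, Kb = x²/(0.000147 − x) = 1.1 × 10^-8.
Neglecting x in the denominator: x = √(1.1 × 10^-8 × 0.000147) = 1.27 × 10^-6 M
Check: 0.87% ionized — well under 5%, approximation valid.
pOH = −log(1.27 × 10^-6) = 5.90; pH = 14.00 − 5.90 = 8.10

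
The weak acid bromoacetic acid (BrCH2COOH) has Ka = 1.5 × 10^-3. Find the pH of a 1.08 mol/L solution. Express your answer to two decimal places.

pH = 1.40

BrCH2COOH ⇌ BrCH2COO- + H+
From the ICE table, Ka = x²/(1.08 − x) = 1.5 × 10^-3.
Since Ka ≪ C₀, x ≈ √(Ka·C₀) = 4.02 × 10^-2 M.
pH = −log[H+] = −log(4.02 × 10^-2) = 1.40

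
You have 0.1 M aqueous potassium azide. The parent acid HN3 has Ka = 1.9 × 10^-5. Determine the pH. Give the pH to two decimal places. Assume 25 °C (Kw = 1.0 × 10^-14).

pH = 8.86

N3- is the conjugate base of the weak acid HN3.
Kb = Kw/Ka = 1.0×10^-14 / 1.9 × 10^-5 = 5.26 × 10^-10
Let x = [OH-] at equilibrium. Kb = x²/(0.1 − x).
Since Kb ≪ C₀, x ≈ √(Kb·C₀) = 7.25 × 10^-6 M.
Check: 0.0073% ionized — well under 5%, approximation valid.
pOH = −log(7.25 × 10^-6) = 5.14; pH = 14.00 − 5.14 = 8.86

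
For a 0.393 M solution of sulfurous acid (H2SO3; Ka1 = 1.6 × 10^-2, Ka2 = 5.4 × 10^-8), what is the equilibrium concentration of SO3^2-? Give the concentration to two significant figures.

First ionization gives [H+] ≈ [HSO3-] = 7.17 × 10^-2 M.
Second step: Ka2 = [H+][SO3^2-]/[HSO3-] ≈ [SO3^2-] (since [H+] ≈ [HSO3-]).
So [SO3^2-] ≈ Ka2.

5.4 × 10^-8 M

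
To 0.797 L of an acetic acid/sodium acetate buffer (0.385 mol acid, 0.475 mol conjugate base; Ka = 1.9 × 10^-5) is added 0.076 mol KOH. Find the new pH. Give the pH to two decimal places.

pH = 4.97

After neutralization: n(CH3COOH) = 0.309 mol, n(CH3COO-) = 0.551 mol.
pKa = −log(1.9 × 10^-5) = 4.721
pH = pKa + log(n_CH3COO-/n_CH3COOH) = 4.721 + log(0.551/0.309) = 4.721 + (+0.251)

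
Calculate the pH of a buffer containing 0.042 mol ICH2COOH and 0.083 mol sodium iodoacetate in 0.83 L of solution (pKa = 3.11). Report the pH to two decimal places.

pH = 3.41

pH = pKa + log([A⁻]/[HA]) = 3.11 + log(0.083/0.042)
pH = 3.11 + (+0.296) = 3.41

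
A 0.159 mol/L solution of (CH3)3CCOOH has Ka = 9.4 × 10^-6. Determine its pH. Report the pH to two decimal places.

(CH3)3CCOOH ⇌ (CH3)3CCOO- + H+
From the ICE table, Ka = [H+]²/(0.159 − [H+]) = 9.4 × 10^-6.
Neglecting [H+] in the denominator: [H+] = √(9.4 × 10^-6 × 0.159) = 1.22 × 10^-3 M
Check: 0.77% ionized — well under 5%, approximation valid.
pH = −log[H+] = −log(1.22 × 10^-3) = 2.91

pH = 2.91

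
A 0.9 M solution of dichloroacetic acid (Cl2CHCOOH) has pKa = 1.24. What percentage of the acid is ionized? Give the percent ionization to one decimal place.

Cl2CHCOOH ⇌ Cl2CHCOO- + H+; let x = [H+] at equilibrium.
Ka = 10^(−1.24) = 5.75 × 10^-2
Ka = x²/(C₀ − x); solving the quadratic gives x = 2.01 × 10^-1 M.
Fraction ionized = 2.01 × 10^-1 / 0.9 = 0.2233 → 22.3%

22.3%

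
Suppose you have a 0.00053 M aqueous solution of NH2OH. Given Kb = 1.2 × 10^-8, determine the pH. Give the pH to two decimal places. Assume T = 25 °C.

NH2OH + H2O ⇌ NH3OH+ + OH-
From the ICE table, Kb = [OH-]²/(0.00053 − [OH-]) = 1.2 × 10^-8.
Since Kb ≪ C₀, [OH-] ≈ √(Kb·C₀) = 2.52 × 10^-6 M.
([OH-]/C₀ = 0.48% < 5%, so the approximation holds.)
pOH = −log(2.52 × 10^-6) = 5.60; pH = 14.00 − 5.60 = 8.40

pH = 8.40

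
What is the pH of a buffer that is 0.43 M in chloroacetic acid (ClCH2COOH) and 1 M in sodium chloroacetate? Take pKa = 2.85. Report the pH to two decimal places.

pH = pKa + log([A⁻]/[HA]) = 2.85 + log(1/0.43)
pH = 2.85 + (+0.367) = 3.22

pH = 3.22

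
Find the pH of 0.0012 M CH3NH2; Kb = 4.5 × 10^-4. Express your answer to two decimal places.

pH = 10.74

CH3NH2 + H2O ⇌ CH3NH3+ + OH-
From the ICE table, Kb = x²/(0.0012 − x) = 4.5 × 10^-4.
The 5% rule fails; solving x² + Kb·x − Kb·C₀ = 0 exactly:
x = [−0.00045 + √(0.00045² + 2.16e-06)]/2 = 5.44 × 10^-4 M
pOH = −log(5.44 × 10^-4) = 3.26; pH = 14.00 − 3.26 = 10.74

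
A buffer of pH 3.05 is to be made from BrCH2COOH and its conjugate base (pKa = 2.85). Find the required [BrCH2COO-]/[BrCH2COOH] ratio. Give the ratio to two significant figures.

ratio = 1.6

pH = pKa + log(r) ⇒ log(r) = 3.05 − 2.85 = +0.20
r = [BrCH2COO-]/[BrCH2COOH] = 10^(+0.20) = 1.58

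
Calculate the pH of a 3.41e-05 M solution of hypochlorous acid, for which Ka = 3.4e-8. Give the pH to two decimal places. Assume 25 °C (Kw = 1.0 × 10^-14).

HOCl ⇌ OCl- + H+
From the ICE table, Ka = x²/(3.41e-05 − x) = 3.4 × 10^-8.
Since Ka ≪ C₀, x ≈ √(Ka·C₀) = 1.08 × 10^-6 M.
(x/C₀ = 3.2% < 5%, so the approximation holds.)
pH = −log(1.08 × 10^-6) = 5.97

pH = 5.97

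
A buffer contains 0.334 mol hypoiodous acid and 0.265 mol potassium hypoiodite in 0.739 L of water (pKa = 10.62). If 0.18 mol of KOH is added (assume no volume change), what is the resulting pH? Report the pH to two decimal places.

pH = 11.08

After neutralization: n(HOI) = 0.154 mol, n(OI-) = 0.445 mol.
pH = pKa + log([A⁻]/[HA]) = 10.62 + log(0.445/0.154) = 10.62 +0.461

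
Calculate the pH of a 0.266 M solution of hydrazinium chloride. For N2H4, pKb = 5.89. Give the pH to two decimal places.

N2H5+ is the conjugate acid of the weak base N2H4.
Kb = 10^(−5.89) = 1.29 × 10^-6
Ka = Kw/Kb = 1.0×10^-14 / 1.29 × 10^-6 = 7.75 × 10^-9
Ka = x²/(0.266 − x) = 7.75 × 10^-9
Neglecting x in the denominator: x = √(7.75 × 10^-9 × 0.266) = 4.54 × 10^-5 M
(x/C₀ = 0.017% < 5%, so the approximation holds.)
pH = −log[H+] = −log(4.54 × 10^-5) = 4.34

pH = 4.34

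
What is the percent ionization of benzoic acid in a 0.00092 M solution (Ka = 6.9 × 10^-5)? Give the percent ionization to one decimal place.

23.9%

C6H5COOH ⇌ C6H5COO- + H+; let x = [H+] at equilibrium.
Ka = x²/(C₀ − x); solving the quadratic gives x = 2.20 × 10^-4 M.
Fraction ionized = 2.20 × 10^-4 / 0.00092 = 0.2391 → 23.9%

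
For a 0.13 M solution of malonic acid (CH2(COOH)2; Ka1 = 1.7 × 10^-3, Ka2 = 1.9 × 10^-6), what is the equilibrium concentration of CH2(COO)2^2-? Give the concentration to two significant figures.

First ionization gives [H+] ≈ [CH2(COOH)COO-] = 1.40 × 10^-2 M.
Second step: Ka2 = [H+][CH2(COO)2^2-]/[CH2(COOH)COO-] ≈ [CH2(COO)2^2-] (since [H+] ≈ [CH2(COOH)COO-]).
So [CH2(COO)2^2-] ≈ Ka2.

1.9 × 10^-6 M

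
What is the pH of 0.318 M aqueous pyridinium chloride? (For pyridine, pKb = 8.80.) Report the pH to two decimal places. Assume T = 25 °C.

C5H5NH+ is the conjugate acid of the weak base C5H5N.
Kb = 10^(−8.80) = 1.58 × 10^-9
Ka = Kw/Kb = 1.0×10^-14 / 1.58 × 10^-9 = 6.33 × 10^-6
From the ICE table, Ka = x²/(0.318 − x) = 6.33 × 10^-6.
Neglecting x in the denominator: x = √(6.33 × 10^-6 × 0.318) = 1.42 × 10^-3 M
pH = −log[H+] = −log(1.42 × 10^-3) = 2.85

pH = 2.85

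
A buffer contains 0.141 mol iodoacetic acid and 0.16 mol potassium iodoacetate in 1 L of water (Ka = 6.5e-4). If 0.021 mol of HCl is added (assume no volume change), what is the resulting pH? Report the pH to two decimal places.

After neutralization: n(ICH2COOH) = 0.162 mol, n(ICH2COO-) = 0.139 mol.
pKa = −log(6.5 × 10^-4) = 3.187
Henderson–Hasselbalch with mole ratio 0.139/0.162: pH = 3.187 + (-0.067)

pH = 3.12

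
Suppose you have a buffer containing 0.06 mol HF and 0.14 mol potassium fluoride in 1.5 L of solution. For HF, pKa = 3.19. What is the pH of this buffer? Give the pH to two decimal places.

Henderson–Hasselbalch: pH = pKa + log([F-]/[HF]) = 3.19 + log(0.14/0.06)
pH = 3.19 + (+0.368) = 3.56

pH = 3.56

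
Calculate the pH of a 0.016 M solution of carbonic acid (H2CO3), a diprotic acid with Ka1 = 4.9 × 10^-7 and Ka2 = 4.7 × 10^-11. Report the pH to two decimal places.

Since Ka1 ≫ Ka2, the first ionization dominates [H+].
Ka1 = x²/(0.016 − x) = 4.9 × 10^-7
x ≈ √(4.9 × 10^-7 × 0.016) = 8.85 × 10^-5 M
pH = −log(8.85 × 10^-5) = 4.05

pH = 4.05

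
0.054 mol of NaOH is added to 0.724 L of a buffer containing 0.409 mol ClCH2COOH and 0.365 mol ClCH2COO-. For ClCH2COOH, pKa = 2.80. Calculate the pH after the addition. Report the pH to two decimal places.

OH- converts ClCH2COOH to ClCH2COO-: ClCH2COOH → 0.355 mol, ClCH2COO- → 0.419 mol.
pH = pKa + log(n_ClCH2COO-/n_ClCH2COOH) = 2.80 + log(0.419/0.355) = 2.80 + (+0.072)

pH = 2.87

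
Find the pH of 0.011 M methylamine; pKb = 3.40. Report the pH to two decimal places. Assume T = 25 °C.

pH = 11.28

CH3NH2 + H2O ⇌ CH3NH3+ + OH-
Kb = 10^(−3.40) = 3.98 × 10^-4
From the ICE table, Kb = [OH-]²/(0.011 − [OH-]) = 3.98 × 10^-4.
The 5% rule fails; solving [OH-]² + Kb·[OH-] − Kb·C₀ = 0 exactly:
[OH-] = (−Kb + √(Kb² + 4·Kb·C₀))/2 = 1.90 × 10^-3 M
pOH = 2.72, so pH = 14.00 − pOH = 11.28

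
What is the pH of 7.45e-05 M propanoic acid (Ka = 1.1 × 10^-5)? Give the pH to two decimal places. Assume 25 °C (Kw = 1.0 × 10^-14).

pH = 4.63

CH3CH2COOH ⇌ CH3CH2COO- + H+
From the ICE table, Ka = [H+]²/(7.45e-05 − [H+]) = 1.1 × 10^-5.
[H+] is not negligible relative to C₀; solve [H+]² + 1.1e-05·[H+] − 8.19e-10 = 0.
[H+] = [−1.1e-05 + √(1.1e-05² + 3.28e-09)]/2 = 2.37 × 10^-5 M
pH = −log[H+] = −log(2.37 × 10^-5) = 4.63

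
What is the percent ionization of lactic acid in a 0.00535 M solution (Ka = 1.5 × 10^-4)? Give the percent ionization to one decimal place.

CH3CH(OH)COOH ⇌ CH3CH(OH)COO- + H+; let x = [H+] at equilibrium.
Ka = x²/(C₀ − x); solving the quadratic gives x = 8.24 × 10^-4 M.
Fraction ionized = 8.24 × 10^-4 / 0.00535 = 0.1540 → 15.4%

15.4%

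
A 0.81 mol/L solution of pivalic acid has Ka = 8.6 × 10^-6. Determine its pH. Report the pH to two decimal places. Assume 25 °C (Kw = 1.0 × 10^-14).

pH = 2.58

(CH3)3CCOOH ⇌ (CH3)3CCOO- + H+
Ka = [H+]²/(0.81 − [H+]) = 8.6 × 10^-6
Since Ka ≪ C₀, [H+] ≈ √(Ka·C₀) = 2.64 × 10^-3 M.
pH = −log(2.64 × 10^-3) = 2.58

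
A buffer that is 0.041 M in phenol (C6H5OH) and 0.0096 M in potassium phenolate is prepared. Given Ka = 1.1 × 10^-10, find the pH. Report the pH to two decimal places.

pH = 9.33

pKa = −log(1.1 × 10^-10) = 9.959
Using pH = pKa + log([base]/[acid]) with [base]/[acid] = 0.0096/0.041:
pH = 9.959 + (-0.631) = 9.33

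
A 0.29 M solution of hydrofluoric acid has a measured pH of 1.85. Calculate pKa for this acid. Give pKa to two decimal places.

[H+] = 10^(-1.85) = 1.41 × 10^-2 M
At equilibrium [HA] = 0.29 − 1.41 × 10^-2 = 2.76 × 10^-1 M
Ka = [H+][A-]/[HA] = (1.41 × 10^-2)² / 2.76 × 10^-1 = 7.20 × 10^-4
pKa = -log(7.20 × 10^-4) = 3.14

pKa = 3.14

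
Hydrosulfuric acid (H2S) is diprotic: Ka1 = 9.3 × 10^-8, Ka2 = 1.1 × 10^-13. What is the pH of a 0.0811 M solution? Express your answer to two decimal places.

Since Ka1 ≫ Ka2, the first ionization dominates [H+].
Ka1 = x²/(0.0811 − x) = 9.3 × 10^-8
x ≈ √(9.3 × 10^-8 × 0.0811) = 8.68 × 10^-5 M
pH = −log(8.68 × 10^-5) = 4.06

pH = 4.06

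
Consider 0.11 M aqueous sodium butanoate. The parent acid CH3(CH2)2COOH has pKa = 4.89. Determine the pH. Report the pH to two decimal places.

pH = 8.97

CH3(CH2)2COO- is the conjugate base of the weak acid CH3(CH2)2COOH.
Ka = 10^(−4.89) = 1.29 × 10^-5
Kb = Kw/Ka = 1.0×10^-14 / 1.29 × 10^-5 = 7.75 × 10^-10
Kb = [OH-]²/(0.11 − [OH-]) = 7.75 × 10^-10
Neglecting [OH-] in the denominator: [OH-] = √(7.75 × 10^-10 × 0.11) = 9.23 × 10^-6 M
pOH = 5.03, so pH = 14.00 − pOH = 8.97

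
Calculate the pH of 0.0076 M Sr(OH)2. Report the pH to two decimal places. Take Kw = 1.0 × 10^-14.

Sr(OH)2 is a strong base (each formula unit releases 2 OH-); [OH-] = 0.0152 M.
pOH = -log(0.0152) = 1.82
pH = 14.00 - 1.82 = 12.18

pH = 12.18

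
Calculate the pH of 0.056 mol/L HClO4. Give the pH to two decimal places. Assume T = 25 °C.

pH = 1.25

HClO4 is a strong acid and dissociates completely, so [H+] = 0.056 M.
pH = -log(0.056) = 1.25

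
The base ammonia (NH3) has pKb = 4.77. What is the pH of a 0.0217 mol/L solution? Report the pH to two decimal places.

NH3 + H2O ⇌ NH4+ + OH-
Kb = 10^(−4.77) = 1.70 × 10^-5
Kb = [OH-]²/(0.0217 − [OH-]) = 1.70 × 10^-5
Neglecting [OH-] in the denominator: [OH-] = √(1.70 × 10^-5 × 0.0217) = 6.07 × 10^-4 M
pOH = −log(6.07 × 10^-4) = 3.22; pH = 14.00 − 3.22 = 10.78

pH = 10.78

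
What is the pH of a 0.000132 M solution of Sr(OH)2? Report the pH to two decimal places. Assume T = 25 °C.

Sr(OH)2 is a strong base (each formula unit releases 2 OH-); [OH-] = 0.000264 M.
pOH = -log(0.000264) = 3.58
pH = 14.00 - 3.58 = 10.42

pH = 10.42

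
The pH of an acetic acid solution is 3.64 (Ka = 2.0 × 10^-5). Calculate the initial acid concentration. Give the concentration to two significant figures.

[H+] = 10^(-3.64) = 2.29 × 10^-4 M = x
Ka = x²/(C₀ − x) ⇒ C₀ = x + x²/Ka
C₀ = 2.29 × 10^-4 + (2.29 × 10^-4)²/(2.0 × 10^-5) = 2.85 × 10^-3 M

C₀ = 2.9 × 10^-3 M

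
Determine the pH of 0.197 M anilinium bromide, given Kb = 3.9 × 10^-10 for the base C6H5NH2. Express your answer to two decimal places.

C6H5NH3+ is the conjugate acid of the weak base C6H5NH2.
Ka = Kw/Kb = 1.0×10^-14 / 3.9 × 10^-10 = 2.56 × 10^-5
Ka = [H+]²/(0.197 − [H+]) = 2.56 × 10^-5
Since Ka ≪ C₀, [H+] ≈ √(Ka·C₀) = 2.25 × 10^-3 M.
Check: 1.1% ionized — well under 5%, approximation valid.
pH = −log[H+] = −log(2.25 × 10^-3) = 2.65

pH = 2.65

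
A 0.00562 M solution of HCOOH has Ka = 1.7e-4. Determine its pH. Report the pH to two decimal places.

pH = 3.05

HCOOH ⇌ HCOO- + H+
Ka = x²/(0.00562 − x) = 1.7 × 10^-4
The 5% rule fails; solving x² + Ka·x − Ka·C₀ = 0 exactly:
x = (−Ka + √(Ka² + 4·Ka·C₀))/2 = 8.96 × 10^-4 M
pH = −log(8.96 × 10^-4) = 3.05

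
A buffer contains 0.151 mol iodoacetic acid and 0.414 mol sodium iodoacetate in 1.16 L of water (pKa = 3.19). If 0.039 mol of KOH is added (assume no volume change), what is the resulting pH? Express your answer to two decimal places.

After neutralization: n(ICH2COOH) = 0.112 mol, n(ICH2COO-) = 0.453 mol.
pH = pKa + log([A⁻]/[HA]) = 3.19 + log(0.453/0.112) = 3.19 +0.607

pH = 3.80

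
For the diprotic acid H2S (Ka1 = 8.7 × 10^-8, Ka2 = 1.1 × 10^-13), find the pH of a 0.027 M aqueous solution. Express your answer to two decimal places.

pH = 4.31

Ka1 ≫ Ka2, so treat the first dissociation as the only significant source of H+.
Ka1 = x²/(0.027 − x) = 8.7 × 10^-8
x ≈ √(8.7 × 10^-8 × 0.027) = 4.85 × 10^-5 M
pH = −log(4.85 × 10^-5) = 4.31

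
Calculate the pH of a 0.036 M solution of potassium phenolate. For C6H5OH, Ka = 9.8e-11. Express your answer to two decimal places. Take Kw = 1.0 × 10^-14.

C6H5O- is the conjugate base of the weak acid C6H5OH.
Kb = Kw/Ka = 1.0×10^-14 / 9.8 × 10^-11 = 1.02 × 10^-4
Kb = [OH-]²/(0.036 − [OH-]) = 1.02 × 10^-4
[OH-] is not negligible relative to C₀; solve [OH-]² + 0.000102·[OH-] − 3.67e-06 = 0.
[OH-] = [−0.000102 + √(0.000102² + 1.47e-05)]/2 = 1.87 × 10^-3 M
pOH = 2.73, so pH = 14.00 − pOH = 11.27

pH = 11.27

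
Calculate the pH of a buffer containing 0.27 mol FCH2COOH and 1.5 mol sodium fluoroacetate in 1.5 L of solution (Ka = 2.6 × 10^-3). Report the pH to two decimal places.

pH = 3.33

pKa = −log(2.6 × 10^-3) = 2.585
Using pH = pKa + log([base]/[acid]) with [base]/[acid] = 1.5/0.27:
pH = 2.585 + (+0.745) = 3.33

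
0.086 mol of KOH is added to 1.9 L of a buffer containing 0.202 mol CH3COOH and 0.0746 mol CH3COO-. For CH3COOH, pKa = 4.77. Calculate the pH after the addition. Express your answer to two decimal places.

pH = 4.91

After neutralization: n(CH3COOH) = 0.116 mol, n(CH3COO-) = 0.161 mol.
pH = pKa + log(n_CH3COO-/n_CH3COOH) = 4.77 + log(0.161/0.116) = 4.77 + (+0.142)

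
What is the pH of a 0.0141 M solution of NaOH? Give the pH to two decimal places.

pH = 12.15

NaOH is a strong base; [OH-] = 0.0141 M.
pOH = -log(0.0141) = 1.85
pH = 14.00 - 1.85 = 12.15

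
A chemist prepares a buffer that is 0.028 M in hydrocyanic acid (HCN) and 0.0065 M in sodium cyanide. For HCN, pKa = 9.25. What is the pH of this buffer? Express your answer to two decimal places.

Henderson–Hasselbalch: pH = pKa + log([CN-]/[HCN]) = 9.25 + log(0.0065/0.028)
pH = 9.25 + (-0.634) = 8.62

pH = 8.62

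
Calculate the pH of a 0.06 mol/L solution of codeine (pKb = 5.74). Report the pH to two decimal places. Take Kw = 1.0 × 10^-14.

C18H21NO3 + H2O ⇌ C18H22NO3+ + OH-
Kb = 10^(−5.74) = 1.82 × 10^-6
From the ICE table, Kb = x²/(0.06 − x) = 1.82 × 10^-6.
Neglecting x in the denominator: x = √(1.82 × 10^-6 × 0.06) = 3.30 × 10^-4 M
Check: 0.55% ionized — well under 5%, approximation valid.
pOH = 3.48, so pH = 14.00 − pOH = 10.52

pH = 10.52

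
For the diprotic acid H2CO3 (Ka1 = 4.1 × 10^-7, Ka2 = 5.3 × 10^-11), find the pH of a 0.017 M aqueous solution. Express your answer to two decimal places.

Since Ka1 ≫ Ka2, the first ionization dominates [H+].
Ka1 = x²/(0.017 − x) = 4.1 × 10^-7
x ≈ √(4.1 × 10^-7 × 0.017) = 8.35 × 10^-5 M
pH = −log(8.35 × 10^-5) = 4.08

pH = 4.08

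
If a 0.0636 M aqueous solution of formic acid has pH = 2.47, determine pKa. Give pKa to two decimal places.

pKa = 3.72

[H+] = 10^(-2.47) = 3.39 × 10^-3 M
At equilibrium [HA] = 0.0636 − 3.39 × 10^-3 = 6.02 × 10^-2 M
Ka = [H+][A-]/[HA] = (3.39 × 10^-3)² / 6.02 × 10^-2 = 1.91 × 10^-4
pKa = -log(1.91 × 10^-4) = 3.72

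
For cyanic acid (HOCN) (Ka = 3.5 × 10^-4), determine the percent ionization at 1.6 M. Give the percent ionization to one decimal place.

HOCN ⇌ OCN- + H+; let x = [H+] at equilibrium.
x ≈ √(Ka·C₀) = √(3.5 × 10^-4 × 1.6) = 2.37 × 10^-2 M
% ionization = x/C₀ × 100% = 2.37 × 10^-2/1.6 × 100% = 1.5%

1.5%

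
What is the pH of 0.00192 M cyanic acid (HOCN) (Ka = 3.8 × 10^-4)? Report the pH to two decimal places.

HOCN ⇌ OCN- + H+
Ka = [H+]²/(0.00192 − [H+]) = 3.8 × 10^-4
[H+] is not negligible relative to C₀; solve [H+]² + 0.00038·[H+] − 7.3e-07 = 0.
[H+] = [−0.00038 + √(0.00038² + 2.92e-06)]/2 = 6.85 × 10^-4 M
pH = −log[H+] = −log(6.85 × 10^-4) = 3.16

pH = 3.16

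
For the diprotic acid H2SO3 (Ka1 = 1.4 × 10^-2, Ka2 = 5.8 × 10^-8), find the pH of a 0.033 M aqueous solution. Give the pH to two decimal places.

pH = 1.81

Ka1 ≫ Ka2, so treat the first dissociation as the only significant source of H+.
Ka1 = x²/(0.033 − x) = 1.4 × 10^-2
Solving the quadratic: x = (−Ka1 + √(Ka1² + 4·Ka1·C₀))/2 = 1.56 × 10^-2 M
pH = −log(1.56 × 10^-2) = 1.81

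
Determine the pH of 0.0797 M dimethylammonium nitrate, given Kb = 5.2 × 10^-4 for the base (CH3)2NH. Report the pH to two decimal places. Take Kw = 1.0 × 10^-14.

(CH3)2NH2+ is the conjugate acid of the weak base (CH3)2NH.
Ka = Kw/Kb = 1.0×10^-14 / 5.2 × 10^-4 = 1.92 × 10^-11
Ka = [H+]²/(0.0797 − [H+]) = 1.92 × 10^-11
Neglecting [H+] in the denominator: [H+] = √(1.92 × 10^-11 × 0.0797) = 1.24 × 10^-6 M
pH = −log(1.24 × 10^-6) = 5.91

pH = 5.91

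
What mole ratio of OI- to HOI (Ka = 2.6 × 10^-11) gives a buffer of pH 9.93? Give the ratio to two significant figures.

pKa = -log(2.6 × 10^-11) = 10.585
pH = pKa + log(r) ⇒ log(r) = 9.93 − 10.585 = -0.655
r = [OI-]/[HOI] = 10^(-0.655) = 0.221

ratio = 0.22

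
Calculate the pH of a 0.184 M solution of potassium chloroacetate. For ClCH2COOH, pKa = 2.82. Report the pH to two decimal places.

pH = 8.04

ClCH2COO- is the conjugate base of the weak acid ClCH2COOH.
Ka = 10^(−2.82) = 1.51 × 10^-3
Kb = Kw/Ka = 1.0×10^-14 / 1.51 × 10^-3 = 6.62 × 10^-12
From the ICE table, Kb = [OH-]²/(0.184 − [OH-]) = 6.62 × 10^-12.
Assume [OH-] ≪ 0.184: [OH-] ≈ √(6.62 × 10^-12 × 0.184) = 1.10 × 10^-6 M
([OH-]/C₀ = 0.0006% < 5%, so the approximation holds.)
pOH = 5.96, so pH = 14.00 − pOH = 8.04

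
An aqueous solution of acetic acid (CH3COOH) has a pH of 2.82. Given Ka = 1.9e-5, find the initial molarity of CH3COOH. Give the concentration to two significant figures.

C₀ = 1.2 × 10^-1 M

[H+] = 10^(-2.82) = 1.51 × 10^-3 M = x
Ka = x²/(C₀ − x) ⇒ C₀ = x + x²/Ka
C₀ = 1.51 × 10^-3 + (1.51 × 10^-3)²/(1.9 × 10^-5) = 1.22 × 10^-1 M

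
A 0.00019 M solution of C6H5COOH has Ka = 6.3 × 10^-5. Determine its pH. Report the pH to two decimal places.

pH = 4.08

C6H5COOH ⇌ C6H5COO- + H+
Ka = [H+]²/(0.00019 − [H+]) = 6.3 × 10^-5
The 5% rule fails; solving [H+]² + Ka·[H+] − Ka·C₀ = 0 exactly:
[H+] = (−Ka + √(Ka² + 4·Ka·C₀))/2 = 8.24 × 10^-5 M
pH = −log[H+] = −log(8.24 × 10^-5) = 4.08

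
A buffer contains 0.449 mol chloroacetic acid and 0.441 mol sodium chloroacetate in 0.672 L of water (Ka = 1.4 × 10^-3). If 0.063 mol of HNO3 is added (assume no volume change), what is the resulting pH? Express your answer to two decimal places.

Added H+ converts ClCH2COO- to ClCH2COOH: ClCH2COOH → 0.512 mol, ClCH2COO- → 0.378 mol.
pKa = −log(1.4 × 10^-3) = 2.854
pH = pKa + log([A⁻]/[HA]) = 2.854 + log(0.378/0.512) = 2.854 -0.132

pH = 2.72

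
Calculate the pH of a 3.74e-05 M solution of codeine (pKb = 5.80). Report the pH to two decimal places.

pH = 8.84

C18H21NO3 + H2O ⇌ C18H22NO3+ + OH-
Kb = 10^(−5.80) = 1.58 × 10^-6
From the ICE table, Kb = [OH-]²/(3.74e-05 − [OH-]) = 1.58 × 10^-6.
[OH-] is not negligible relative to C₀; solve [OH-]² + 1.58e-06·[OH-] − 5.91e-11 = 0.
[OH-] = [−1.58e-06 + √(1.58e-06² + 2.36e-10)]/2 = 6.94 × 10^-6 M
pOH = 5.16, so pH = 14.00 − pOH = 8.84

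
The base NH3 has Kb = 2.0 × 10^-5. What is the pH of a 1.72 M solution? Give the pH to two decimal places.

pH = 11.77

NH3 + H2O ⇌ NH4+ + OH-
From the ICE table, Kb = [OH-]²/(1.72 − [OH-]) = 2.0 × 10^-5.
Since Kb ≪ C₀, [OH-] ≈ √(Kb·C₀) = 5.87 × 10^-3 M.
Check: 0.34% ionized — well under 5%, approximation valid.
pOH = −log(5.87 × 10^-3) = 2.23; pH = 14.00 − 2.23 = 11.77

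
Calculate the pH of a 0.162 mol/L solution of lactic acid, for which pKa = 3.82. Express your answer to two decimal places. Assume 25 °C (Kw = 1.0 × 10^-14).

pH = 2.31

CH3CH(OH)COOH ⇌ CH3CH(OH)COO- + H+
Ka = 10^(−3.82) = 1.51 × 10^-4
From the ICE table, Ka = x²/(0.162 − x) = 1.51 × 10^-4.
Since Ka ≪ C₀, x ≈ √(Ka·C₀) = 4.95 × 10^-3 M.
Check: 3.1% ionized — well under 5%, approximation valid.
pH = −log[H+] = −log(4.95 × 10^-3) = 2.31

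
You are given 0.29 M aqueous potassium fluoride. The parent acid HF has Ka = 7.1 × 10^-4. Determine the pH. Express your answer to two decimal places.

pH = 8.31

F- is the conjugate base of the weak acid HF.
Kb = Kw/Ka = 1.0×10^-14 / 7.1 × 10^-4 = 1.41 × 10^-11
Kb = [OH-]²/(0.29 − [OH-]) = 1.41 × 10^-11
Since Kb ≪ C₀, [OH-] ≈ √(Kb·C₀) = 2.02 × 10^-6 M.
pOH = 5.69, so pH = 14.00 − pOH = 8.31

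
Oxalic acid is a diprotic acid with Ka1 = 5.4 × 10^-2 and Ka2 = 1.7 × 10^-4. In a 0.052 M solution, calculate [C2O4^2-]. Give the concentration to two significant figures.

1.7 × 10^-4 M

First ionization gives [H+] ≈ [HC2O4-] = 3.25 × 10^-2 M.
Second step: Ka2 = [H+][C2O4^2-]/[HC2O4-] ≈ [C2O4^2-] (since [H+] ≈ [HC2O4-]).
So [C2O4^2-] ≈ Ka2.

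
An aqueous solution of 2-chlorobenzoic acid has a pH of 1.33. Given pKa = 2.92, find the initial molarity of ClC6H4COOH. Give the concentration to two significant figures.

C₀ = 1.9 M

[H+] = 10^(-1.33) = 4.68 × 10^-2 M = x
Ka = 10^(−2.92) = 1.20 × 10^-3
Ka = x²/(C₀ − x) ⇒ C₀ = x + x²/Ka
C₀ = 4.68 × 10^-2 + (4.68 × 10^-2)²/(1.20 × 10^-3) = 1.87 M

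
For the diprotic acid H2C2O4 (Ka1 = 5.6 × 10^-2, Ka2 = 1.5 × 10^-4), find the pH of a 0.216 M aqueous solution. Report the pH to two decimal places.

Ka1 ≫ Ka2, so treat the first dissociation as the only significant source of H+.
Ka1 = x²/(0.216 − x) = 5.6 × 10^-2
Solving the quadratic: x = (−Ka1 + √(Ka1² + 4·Ka1·C₀))/2 = 8.55 × 10^-2 M
pH = −log(8.55 × 10^-2) = 1.07

pH = 1.07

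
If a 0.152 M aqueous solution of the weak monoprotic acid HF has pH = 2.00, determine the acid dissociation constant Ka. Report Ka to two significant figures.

[H+] = 10^(-2.00) = 1.00 × 10^-2 M
At equilibrium [HA] = 0.152 − 1.00 × 10^-2 = 1.42 × 10^-1 M
Ka = [H+][A-]/[HA] = (1.00 × 10^-2)² / 1.42 × 10^-1 = 7.0 × 10^-4

Ka = 7.0 × 10^-4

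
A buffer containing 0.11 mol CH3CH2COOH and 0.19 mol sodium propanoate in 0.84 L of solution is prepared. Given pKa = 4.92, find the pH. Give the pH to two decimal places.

pH = 5.16

Henderson–Hasselbalch: pH = pKa + log([CH3CH2COO-]/[CH3CH2COOH]) = 4.92 + log(0.19/0.11)
pH = 4.92 + (+0.237) = 5.16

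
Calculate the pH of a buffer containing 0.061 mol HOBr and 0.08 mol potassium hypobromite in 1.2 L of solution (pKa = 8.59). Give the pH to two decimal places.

pH = 8.71

Using pH = pKa + log([base]/[acid]) with [base]/[acid] = 0.08/0.061:
pH = 8.59 + (+0.118) = 8.71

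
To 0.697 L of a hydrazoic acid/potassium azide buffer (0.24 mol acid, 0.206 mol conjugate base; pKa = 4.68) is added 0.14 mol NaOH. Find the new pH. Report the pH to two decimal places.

pH = 5.22

After neutralization: n(HN3) = 0.1 mol, n(N3-) = 0.346 mol.
Henderson–Hasselbalch with mole ratio 0.346/0.1: pH = 4.68 + (+0.539)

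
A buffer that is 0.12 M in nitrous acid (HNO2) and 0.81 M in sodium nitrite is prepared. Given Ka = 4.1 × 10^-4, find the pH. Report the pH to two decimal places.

pKa = −log(4.1 × 10^-4) = 3.387
Henderson–Hasselbalch: pH = pKa + log([NO2-]/[HNO2]) = 3.387 + log(0.81/0.12)
pH = 3.387 + (+0.829) = 4.22

pH = 4.22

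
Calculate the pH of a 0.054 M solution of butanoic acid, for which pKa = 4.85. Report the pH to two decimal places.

pH = 3.06

CH3(CH2)2COOH ⇌ CH3(CH2)2COO- + H+
Ka = 10^(−4.85) = 1.41 × 10^-5
Ka = x²/(0.054 − x) = 1.41 × 10^-5
Assume x ≪ 0.054: x ≈ √(1.41 × 10^-5 × 0.054) = 8.73 × 10^-4 M
pH = −log[H+] = −log(8.73 × 10^-4) = 3.06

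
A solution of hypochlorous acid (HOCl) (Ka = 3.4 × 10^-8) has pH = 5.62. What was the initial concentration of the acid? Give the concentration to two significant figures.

C₀ = 1.7 × 10^-4 M

[H+] = 10^(-5.62) = 2.40 × 10^-6 M = x
Ka = x²/(C₀ − x) ⇒ C₀ = x + x²/Ka
C₀ = 2.40 × 10^-6 + (2.40 × 10^-6)²/(3.4 × 10^-8) = 1.72 × 10^-4 M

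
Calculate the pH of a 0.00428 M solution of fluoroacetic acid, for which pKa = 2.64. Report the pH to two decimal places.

pH = 2.66

FCH2COOH ⇌ FCH2COO- + H+
Ka = 10^(−2.64) = 2.29 × 10^-3
Ka = x²/(0.00428 − x) = 2.29 × 10^-3
Here C₀/Ka ≈ 1.87, so the small-x approximation fails. Use the quadratic:
x = [−0.00229 + √(0.00229² + 3.92e-05)]/2 = 2.19 × 10^-3 M
pH = −log[H+] = −log(2.19 × 10^-3) = 2.66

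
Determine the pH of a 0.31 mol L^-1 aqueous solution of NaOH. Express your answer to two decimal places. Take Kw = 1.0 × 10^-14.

pH = 13.49

NaOH is a strong base; [OH-] = 0.31 M.
pOH = -log(0.31) = 0.51
pH = 14.00 - 0.51 = 13.49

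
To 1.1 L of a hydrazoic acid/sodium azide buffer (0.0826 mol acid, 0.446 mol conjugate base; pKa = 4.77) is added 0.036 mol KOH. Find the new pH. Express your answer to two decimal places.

OH- converts HN3 to N3-: HN3 → 0.0466 mol, N3- → 0.482 mol.
pH = pKa + log([A⁻]/[HA]) = 4.77 + log(0.482/0.0466) = 4.77 +1.015

pH = 5.78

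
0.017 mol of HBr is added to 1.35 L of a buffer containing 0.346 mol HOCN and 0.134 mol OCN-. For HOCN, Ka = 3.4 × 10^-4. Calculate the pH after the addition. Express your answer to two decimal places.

Added H+ converts OCN- to HOCN: HOCN → 0.363 mol, OCN- → 0.117 mol.
pKa = −log(3.4 × 10^-4) = 3.469
Henderson–Hasselbalch with mole ratio 0.117/0.363: pH = 3.469 + (-0.492)

pH = 2.98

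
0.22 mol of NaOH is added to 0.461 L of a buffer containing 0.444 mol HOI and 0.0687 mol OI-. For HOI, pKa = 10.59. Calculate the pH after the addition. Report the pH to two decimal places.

OH- converts HOI to OI-: HOI → 0.224 mol, OI- → 0.289 mol.
pH = pKa + log(n_OI-/n_HOI) = 10.59 + log(0.289/0.224) = 10.59 + (+0.111)

pH = 10.70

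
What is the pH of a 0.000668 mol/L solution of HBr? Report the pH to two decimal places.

pH = 3.18

HBr is a strong acid and dissociates completely, so [H+] = 0.000668 M.
pH = -log(0.000668) = 3.18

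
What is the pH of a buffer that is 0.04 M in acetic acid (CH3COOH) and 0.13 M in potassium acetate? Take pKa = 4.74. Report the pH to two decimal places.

Henderson–Hasselbalch: pH = pKa + log([CH3COO-]/[CH3COOH]) = 4.74 + log(0.13/0.04)
pH = 4.74 + (+0.512) = 5.25

pH = 5.25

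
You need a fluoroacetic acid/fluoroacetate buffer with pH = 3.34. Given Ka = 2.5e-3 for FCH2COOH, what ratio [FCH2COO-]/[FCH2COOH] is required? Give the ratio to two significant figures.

pKa = -log(2.5 × 10^-3) = 2.602
pH = pKa + log(r) ⇒ log(r) = 3.34 − 2.602 = +0.738
r = [FCH2COO-]/[FCH2COOH] = 10^(+0.738) = 5.47

ratio = 5.5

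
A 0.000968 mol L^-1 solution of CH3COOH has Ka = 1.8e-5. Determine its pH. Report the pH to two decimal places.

CH3COOH ⇌ CH3COO- + H+
Ka = [H+]²/(0.000968 − [H+]) = 1.8 × 10^-5
[H+] is not negligible relative to C₀; solve [H+]² + 1.8e-05·[H+] − 1.74e-08 = 0.
[H+] = [−1.8e-05 + √(1.8e-05² + 6.97e-08)]/2 = 1.23 × 10^-4 M
pH = −log[H+] = −log(1.23 × 10^-4) = 3.91

pH = 3.91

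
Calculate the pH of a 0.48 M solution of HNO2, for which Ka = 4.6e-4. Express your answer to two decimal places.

pH = 1.83

HNO2 ⇌ NO2- + H+
From the ICE table, Ka = x²/(0.48 − x) = 4.6 × 10^-4.
Neglecting x in the denominator: x = √(4.6 × 10^-4 × 0.48) = 1.49 × 10^-2 M
pH = −log[H+] = −log(1.49 × 10^-2) = 1.83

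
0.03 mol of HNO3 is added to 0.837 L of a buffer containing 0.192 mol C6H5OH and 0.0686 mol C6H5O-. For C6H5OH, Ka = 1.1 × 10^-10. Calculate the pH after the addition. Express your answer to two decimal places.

pH = 9.20

After neutralization: n(C6H5OH) = 0.222 mol, n(C6H5O-) = 0.0386 mol.
pKa = −log(1.1 × 10^-10) = 9.959
pH = pKa + log(n_C6H5O-/n_C6H5OH) = 9.959 + log(0.0386/0.222) = 9.959 + (-0.760)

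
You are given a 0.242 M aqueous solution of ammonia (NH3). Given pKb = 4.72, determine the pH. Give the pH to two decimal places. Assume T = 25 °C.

NH3 + H2O ⇌ NH4+ + OH-
Kb = 10^(−4.72) = 1.91 × 10^-5
Kb = x²/(0.242 − x) = 1.91 × 10^-5
Assume x ≪ 0.242: x ≈ √(1.91 × 10^-5 × 0.242) = 2.15 × 10^-3 M
pOH = −log(2.15 × 10^-3) = 2.67; pH = 14.00 − 2.67 = 11.33

pH = 11.33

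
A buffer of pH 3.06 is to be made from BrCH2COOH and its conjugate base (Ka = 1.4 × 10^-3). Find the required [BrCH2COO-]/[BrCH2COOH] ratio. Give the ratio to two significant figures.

pKa = -log(1.4 × 10^-3) = 2.854
pH = pKa + log(r) ⇒ log(r) = 3.06 − 2.854 = +0.206
r = [BrCH2COO-]/[BrCH2COOH] = 10^(+0.206) = 1.61

ratio = 1.6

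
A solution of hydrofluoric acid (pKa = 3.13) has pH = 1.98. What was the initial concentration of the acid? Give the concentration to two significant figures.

C₀ = 1.6 × 10^-1 M

[H+] = 10^(-1.98) = 1.05 × 10^-2 M = x
Ka = 10^(−3.13) = 7.41 × 10^-4
Ka = x²/(C₀ − x) ⇒ C₀ = x + x²/Ka
C₀ = 1.05 × 10^-2 + (1.05 × 10^-2)²/(7.41 × 10^-4) = 1.59 × 10^-1 M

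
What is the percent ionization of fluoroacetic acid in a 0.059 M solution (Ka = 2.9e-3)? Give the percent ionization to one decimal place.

FCH2COOH ⇌ FCH2COO- + H+; let x = [H+] at equilibrium.
Ka = x²/(C₀ − x); solving the quadratic gives x = 1.17 × 10^-2 M.
Fraction ionized = 1.17 × 10^-2 / 0.059 = 0.1983 → 19.8%

19.8%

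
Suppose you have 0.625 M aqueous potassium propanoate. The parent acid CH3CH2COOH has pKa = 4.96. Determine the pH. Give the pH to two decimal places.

pH = 9.38

CH3CH2COO- is the conjugate base of the weak acid CH3CH2COOH.
Ka = 10^(−4.96) = 1.10 × 10^-5
Kb = Kw/Ka = 1.0×10^-14 / 1.10 × 10^-5 = 9.09 × 10^-10
Kb = [OH-]²/(0.625 − [OH-]) = 9.09 × 10^-10
Assume [OH-] ≪ 0.625: [OH-] ≈ √(9.09 × 10^-10 × 0.625) = 2.38 × 10^-5 M
([OH-]/C₀ = 0.0038% < 5%, so the approximation holds.)
pOH = −log(2.38 × 10^-5) = 4.62; pH = 14.00 − 4.62 = 9.38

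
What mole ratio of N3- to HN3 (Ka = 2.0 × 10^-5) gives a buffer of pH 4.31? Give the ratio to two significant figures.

pKa = -log(2.0 × 10^-5) = 4.699
pH = pKa + log(r) ⇒ log(r) = 4.31 − 4.699 = -0.389
r = [N3-]/[HN3] = 10^(-0.389) = 0.408

ratio = 0.41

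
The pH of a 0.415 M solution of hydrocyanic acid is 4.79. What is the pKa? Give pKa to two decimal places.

[H+] = 10^(-4.79) = 1.62 × 10^-5 M
At equilibrium [HA] = 0.415 − 1.62 × 10^-5 = 4.15 × 10^-1 M
Ka = [H+][A-]/[HA] = (1.62 × 10^-5)² / 4.15 × 10^-1 = 6.32 × 10^-10
pKa = -log(6.32 × 10^-10) = 9.20

pKa = 9.20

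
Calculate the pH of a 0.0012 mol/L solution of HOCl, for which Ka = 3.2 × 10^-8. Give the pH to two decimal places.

HOCl ⇌ OCl- + H+
Ka = [H+]²/(0.0012 − [H+]) = 3.2 × 10^-8
Assume [H+] ≪ 0.0012: [H+] ≈ √(3.2 × 10^-8 × 0.0012) = 6.20 × 10^-6 M
([H+]/C₀ = 0.52% < 5%, so the approximation holds.)
pH = −log(6.20 × 10^-6) = 5.21

pH = 5.21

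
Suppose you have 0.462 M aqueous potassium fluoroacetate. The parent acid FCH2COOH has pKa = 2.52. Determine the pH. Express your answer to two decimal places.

FCH2COO- is the conjugate base of the weak acid FCH2COOH.
Ka = 10^(−2.52) = 3.02 × 10^-3
Kb = Kw/Ka = 1.0×10^-14 / 3.02 × 10^-3 = 3.31 × 10^-12
Let x = [OH-] at equilibrium. Kb = x²/(0.462 − x).
Neglecting x in the denominator: x = √(3.31 × 10^-12 × 0.462) = 1.24 × 10^-6 M
(x/C₀ = 0.00027% < 5%, so the approximation holds.)
pOH = 5.91, so pH = 14.00 − pOH = 8.09

pH = 8.09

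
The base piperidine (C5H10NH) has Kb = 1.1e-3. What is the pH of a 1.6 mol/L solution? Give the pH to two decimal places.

pH = 12.62

C5H10NH + H2O ⇌ C5H10NH2+ + OH-
Kb = [OH-]²/(1.6 − [OH-]) = 1.1 × 10^-3
Neglecting [OH-] in the denominator: [OH-] = √(1.1 × 10^-3 × 1.6) = 4.20 × 10^-2 M
Check: 2.6% ionized — well under 5%, approximation valid.
pOH = 1.38, so pH = 14.00 − pOH = 12.62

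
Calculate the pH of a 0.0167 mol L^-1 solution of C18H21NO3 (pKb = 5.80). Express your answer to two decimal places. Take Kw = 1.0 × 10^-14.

C18H21NO3 + H2O ⇌ C18H22NO3+ + OH-
Kb = 10^(−5.80) = 1.58 × 10^-6
Let x = [OH-] at equilibrium. Kb = x²/(0.0167 − x).
Since Kb ≪ C₀, x ≈ √(Kb·C₀) = 1.62 × 10^-4 M.
pOH = 3.79, so pH = 14.00 − pOH = 10.21

pH = 10.21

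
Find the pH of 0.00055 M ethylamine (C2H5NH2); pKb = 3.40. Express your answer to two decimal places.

C2H5NH2 + H2O ⇌ C2H5NH3+ + OH-
Kb = 10^(−3.40) = 3.98 × 10^-4
Let x = [OH-] at equilibrium. Kb = x²/(0.00055 − x).
x is not negligible relative to C₀; solve x² + 0.000398·x − 2.19e-07 = 0.
x = (−Kb + √(Kb² + 4·Kb·C₀))/2 = 3.09 × 10^-4 M
pOH = −log(3.09 × 10^-4) = 3.51; pH = 14.00 − 3.51 = 10.49

pH = 10.49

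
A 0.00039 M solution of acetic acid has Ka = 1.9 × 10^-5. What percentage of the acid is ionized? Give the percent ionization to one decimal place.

19.8%

CH3COOH ⇌ CH3COO- + H+; let x = [H+] at equilibrium.
Ka = x²/(C₀ − x); solving the quadratic gives x = 7.71 × 10^-5 M.
% ionization = x/C₀ × 100% = 7.71 × 10^-5/0.00039 × 100% = 19.8%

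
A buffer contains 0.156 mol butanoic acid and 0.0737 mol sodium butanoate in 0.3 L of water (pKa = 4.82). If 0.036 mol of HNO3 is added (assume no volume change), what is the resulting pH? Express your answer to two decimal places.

pH = 4.11

Added H+ converts CH3(CH2)2COO- to CH3(CH2)2COOH: CH3(CH2)2COOH → 0.192 mol, CH3(CH2)2COO- → 0.0377 mol.
pH = pKa + log([A⁻]/[HA]) = 4.82 + log(0.0377/0.192) = 4.82 -0.707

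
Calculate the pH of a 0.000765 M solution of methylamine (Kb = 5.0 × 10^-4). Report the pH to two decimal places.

pH = 10.62

CH3NH2 + H2O ⇌ CH3NH3+ + OH-
From the ICE table, Kb = [OH-]²/(0.000765 − [OH-]) = 5.0 × 10^-4.
[OH-] is not negligible relative to C₀; solve [OH-]² + 0.0005·[OH-] − 3.82e-07 = 0.
[OH-] = [−0.0005 + √(0.0005² + 1.53e-06)]/2 = 4.17 × 10^-4 M
pOH = 3.38, so pH = 14.00 − pOH = 10.62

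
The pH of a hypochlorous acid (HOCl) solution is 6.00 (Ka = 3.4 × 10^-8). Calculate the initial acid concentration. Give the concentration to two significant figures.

[H+] = 10^(-6.00) = 1.00 × 10^-6 M = x
Ka = x²/(C₀ − x) ⇒ C₀ = x + x²/Ka
C₀ = 1.00 × 10^-6 + (1.00 × 10^-6)²/(3.4 × 10^-8) = 3.04 × 10^-5 M

C₀ = 3.0 × 10^-5 M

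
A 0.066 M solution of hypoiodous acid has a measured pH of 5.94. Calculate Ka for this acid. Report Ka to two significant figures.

[H+] = 10^(-5.94) = 1.15 × 10^-6 M
At equilibrium [HA] = 0.066 − 1.15 × 10^-6 = 6.60 × 10^-2 M
Ka = [H+][A-]/[HA] = (1.15 × 10^-6)² / 6.60 × 10^-2 = 2.0 × 10^-11

Ka = 2.0 × 10^-11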